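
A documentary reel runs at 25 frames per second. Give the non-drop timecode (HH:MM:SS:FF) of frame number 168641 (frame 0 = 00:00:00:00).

01:52:25:16

168641 ÷ 25 = 6745 full seconds, remainder 16 frames.
6745 s = 1 h 52 min 25 s.
Timecode: 01:52:25:16.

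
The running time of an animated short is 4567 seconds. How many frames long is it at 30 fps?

137010 frames

Frames = 4567 × 30 = 137010.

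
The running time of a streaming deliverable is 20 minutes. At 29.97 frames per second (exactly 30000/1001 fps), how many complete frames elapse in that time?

20 min = 1200 s.
Frames = 1200 × 30000/1001 = 36000000/1001 ≈ 35964.0360.
Complete frames: 35964.

35964 frames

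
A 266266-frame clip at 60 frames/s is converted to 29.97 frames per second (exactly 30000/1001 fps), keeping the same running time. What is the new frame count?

Target frames = source frames × (target rate / source rate) = 266266 × (30000/1001)/(60) = 266266 × 500/1001 = 133000.

133000 frames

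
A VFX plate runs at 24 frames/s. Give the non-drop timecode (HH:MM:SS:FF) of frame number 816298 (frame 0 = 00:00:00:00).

816298 ÷ 24 = 34012 full seconds, remainder 10 frames.
34012 s = 9 h 26 min 52 s.
Timecode: 09:26:52:10.

09:26:52:10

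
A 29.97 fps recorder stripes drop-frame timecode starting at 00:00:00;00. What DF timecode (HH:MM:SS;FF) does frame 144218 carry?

Each 10-minute DF block holds 10 × 60 × 30 − 9 × 2 = 17982 frames. 144218 ÷ 17982 → 8 full blocks, remainder 362.
Within the partial block the first minute is 1800 frames and each further minute 1798, so 0 further minute boundaries passed. Total skipped labels = 18 × 8 + 2 × 0 = 144.
Non-drop label index = 144218 + 144 = 144362; at 30 labels/s that is 01:20:12:02, i.e. DF 01:20:12;02.

01:20:12;02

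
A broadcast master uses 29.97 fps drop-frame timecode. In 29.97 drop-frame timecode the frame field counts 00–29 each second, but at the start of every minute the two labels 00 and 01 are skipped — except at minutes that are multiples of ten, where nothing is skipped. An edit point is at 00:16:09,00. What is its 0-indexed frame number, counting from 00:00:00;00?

As if non-drop at 30 labels/s: (0 × 3600 + 16 × 60 + 9) × 30 + 0 = 29070.
Minute boundaries passed: 16; those not divisible by 10: 16 − 1 = 15; dropped labels = 2 × 15 = 30.
Actual frame index = 29070 − 30 = 29040.

29040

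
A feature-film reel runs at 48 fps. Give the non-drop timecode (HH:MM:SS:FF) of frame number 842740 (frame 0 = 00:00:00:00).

842740 ÷ 48 = 17557 full seconds, remainder 4 frames.
17557 s = 4 h 52 min 37 s.
Timecode: 04:52:37:04.

04:52:37:04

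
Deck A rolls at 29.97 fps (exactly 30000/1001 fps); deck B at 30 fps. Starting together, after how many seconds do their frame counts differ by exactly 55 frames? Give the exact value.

11011/6 seconds

The gap grows by |30 − 30000/1001| = 30/1001 frames per second.
Time for a 55-frame gap: 55 ÷ (30/1001) = 11011/6 s.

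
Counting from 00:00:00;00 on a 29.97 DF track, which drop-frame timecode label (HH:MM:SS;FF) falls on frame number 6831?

00:03:47;27

Each 10-minute DF block holds 10 × 60 × 30 − 9 × 2 = 17982 frames. 6831 ÷ 17982 → 0 full blocks, remainder 6831.
Within the partial block the first minute is 1800 frames and each further minute 1798, so 3 further minute boundaries passed. Total skipped labels = 18 × 0 + 2 × 3 = 6.
Non-drop label index = 6831 + 6 = 6837; at 30 labels/s that is 00:03:47:27, i.e. DF 00:03:47;27.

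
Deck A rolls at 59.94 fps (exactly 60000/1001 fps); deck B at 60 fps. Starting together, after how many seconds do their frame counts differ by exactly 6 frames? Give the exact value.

100.1 seconds

The gap grows by |60 − 60000/1001| = 60/1001 frames per second.
Time for a 6-frame gap: 6 ÷ (60/1001) = 100.1 s.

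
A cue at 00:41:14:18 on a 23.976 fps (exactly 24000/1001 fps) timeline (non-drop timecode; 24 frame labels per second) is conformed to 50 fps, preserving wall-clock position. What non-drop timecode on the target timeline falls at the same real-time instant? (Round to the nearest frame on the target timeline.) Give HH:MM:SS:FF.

Source frame index: (0×3600 + 41×60 + 14) × 24 + 18 = 59394.
Real time: 59394 / (24000/1001) = 9908899/4000 s.
Target frame: (9908899/4000) × (50) = 9908899/80 ≈ 123861.238 → 123861.
At 50 labels/s: frame 123861 → 00:41:17:11.

00:41:17:11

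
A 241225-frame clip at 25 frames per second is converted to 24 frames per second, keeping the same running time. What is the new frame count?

231576 frames

Target frames = source frames × (target rate / source rate) = 241225 × (24)/(25) = 241225 × 24/25 = 231576.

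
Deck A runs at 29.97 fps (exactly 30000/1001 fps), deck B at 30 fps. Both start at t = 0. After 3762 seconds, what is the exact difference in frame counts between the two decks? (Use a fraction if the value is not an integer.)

10260/91 frames

A emits 30000/1001 × 3762 = 10260000/91 frames; B emits 30 × 3762 = 112860.
Difference = 10260/91 frames (≈ 112.7473); B is ahead of A.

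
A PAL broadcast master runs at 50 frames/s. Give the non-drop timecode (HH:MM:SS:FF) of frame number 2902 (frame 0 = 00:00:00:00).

2902 ÷ 50 = 58 full seconds, remainder 2 frames.
58 s = 0 h 0 min 58 s.
Timecode: 00:00:58:02.

00:00:58:02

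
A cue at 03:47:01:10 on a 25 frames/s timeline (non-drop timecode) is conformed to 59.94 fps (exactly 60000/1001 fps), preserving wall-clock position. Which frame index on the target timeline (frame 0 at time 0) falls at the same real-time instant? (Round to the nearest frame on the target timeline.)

frame 816468

Source frame index: (3×3600 + 47×60 + 1) × 25 + 10 = 340535.
Real time: 340535 / (25) = 68107/5 s.
Target frame: (68107/5) × (60000/1001) = 62868000/77 ≈ 816467.532 → 816468.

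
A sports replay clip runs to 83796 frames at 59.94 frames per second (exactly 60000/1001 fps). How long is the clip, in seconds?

Running time = 83796 / (60000/1001) = 1397.9966 s.

1397.9966 seconds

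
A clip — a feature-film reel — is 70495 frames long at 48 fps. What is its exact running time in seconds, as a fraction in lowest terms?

70495/48 seconds

Running time = 70495 ÷ (48) = 70495 × 1/48 = 70495/48 s.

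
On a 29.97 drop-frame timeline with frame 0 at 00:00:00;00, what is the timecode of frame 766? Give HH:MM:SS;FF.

Each 10-minute DF block holds 10 × 60 × 30 − 9 × 2 = 17982 frames. 766 ÷ 17982 → 0 full blocks, remainder 766.
Within the partial block the first minute is 1800 frames and each further minute 1798, so 0 further minute boundaries passed. Total skipped labels = 18 × 0 + 2 × 0 = 0.
Non-drop label index = 766 + 0 = 766; at 30 labels/s that is 00:00:25:16, i.e. DF 00:00:25;16.

00:00:25;16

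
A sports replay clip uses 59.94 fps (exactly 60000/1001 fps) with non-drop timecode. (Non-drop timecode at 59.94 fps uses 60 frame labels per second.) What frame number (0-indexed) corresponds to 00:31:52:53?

Total seconds to the label: (0 × 3600 + 31 × 60 + 52) = 1912.
Frame index = 1912 × 60 + 53 = 114773.

frame 114773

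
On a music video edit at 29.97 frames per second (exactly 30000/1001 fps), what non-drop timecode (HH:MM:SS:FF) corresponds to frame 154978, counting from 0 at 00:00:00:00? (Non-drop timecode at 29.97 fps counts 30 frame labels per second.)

01:26:05:28

154978 ÷ 30 = 5165 full seconds, remainder 28 frames.
5165 s = 1 h 26 min 5 s.
Timecode: 01:26:05:28.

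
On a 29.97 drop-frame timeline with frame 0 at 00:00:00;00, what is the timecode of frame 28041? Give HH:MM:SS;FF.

Ten DF minutes hold 17982 frames, so frame 28041 lies in block 1 (frames 17982–35963) with 10059 frames into that block.
The block's first minute is 1800 frames and the rest 1798 each; 10059 frames reaches minute 5, so 1 × 18 + 5 × 2 = 28 labels have been skipped so far.
Adding those back, label number 28041 + 28 = 28069 at 30 labels/s is 935 s + 19 f = 0 h 15 min 35 s frame 19, i.e. 00:15:35;19.

00:15:35;19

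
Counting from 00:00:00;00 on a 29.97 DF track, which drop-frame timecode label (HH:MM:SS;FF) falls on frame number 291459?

02:42:05;01

Ten DF minutes hold 17982 frames, so frame 291459 lies in block 16 (frames 287712–305693) with 3747 frames into that block.
The block's first minute is 1800 frames and the rest 1798 each; 3747 frames reaches minute 2, so 16 × 18 + 2 × 2 = 292 labels have been skipped so far.
Adding those back, label number 291459 + 292 = 291751 at 30 labels/s is 9725 s + 1 f = 2 h 42 min 5 s frame 1, i.e. 02:42:05;01.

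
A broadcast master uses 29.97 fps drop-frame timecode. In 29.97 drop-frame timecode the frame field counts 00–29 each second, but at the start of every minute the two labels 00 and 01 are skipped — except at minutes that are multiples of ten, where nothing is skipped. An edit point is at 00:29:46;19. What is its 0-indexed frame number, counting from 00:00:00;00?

53545

As if non-drop at 30 labels/s: (0 × 3600 + 29 × 60 + 46) × 30 + 19 = 53599.
Minute boundaries passed: 29; those not divisible by 10: 29 − 2 = 27; dropped labels = 2 × 27 = 54.
Actual frame index = 53599 − 54 = 53545.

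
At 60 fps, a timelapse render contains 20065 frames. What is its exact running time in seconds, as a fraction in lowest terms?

4013/12 seconds

Running time = 20065 ÷ (60) = 20065 × 1/60 = 4013/12 s.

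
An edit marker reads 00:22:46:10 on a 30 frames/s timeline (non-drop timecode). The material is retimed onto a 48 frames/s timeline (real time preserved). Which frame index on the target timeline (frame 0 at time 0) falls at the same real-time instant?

Source frame index: (0×3600 + 22×60 + 46) × 30 + 10 = 40990.
Real time: 40990 / (30) = 4099/3 s.
Target frame: (4099/3) × (48) = 65584.

frame 65584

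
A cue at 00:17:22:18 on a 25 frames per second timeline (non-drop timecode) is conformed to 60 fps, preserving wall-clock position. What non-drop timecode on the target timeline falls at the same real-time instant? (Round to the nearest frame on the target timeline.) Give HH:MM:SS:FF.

00:17:22:43

Source frame index: (0×3600 + 17×60 + 22) × 25 + 18 = 26068.
Real time: 26068 / (25) = 26068/25 s.
Target frame: (26068/25) × (60) = 312816/5 ≈ 62563.200 → 62563.
At 60 labels/s: frame 62563 → 00:17:22:43.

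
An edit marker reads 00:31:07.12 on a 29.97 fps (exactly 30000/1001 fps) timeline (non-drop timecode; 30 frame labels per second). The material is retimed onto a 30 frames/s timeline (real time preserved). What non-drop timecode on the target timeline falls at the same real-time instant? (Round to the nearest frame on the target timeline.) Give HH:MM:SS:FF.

Source frame index: (0×3600 + 31×60 + 7) × 30 + 12 = 56022.
Real time: 56022 / (30000/1001) = 9346337/5000 s.
Target frame: (9346337/5000) × (30) = 28039011/500 ≈ 56078.022 → 56078.
At 30 labels/s: frame 56078 → 00:31:09:08.

00:31:09:08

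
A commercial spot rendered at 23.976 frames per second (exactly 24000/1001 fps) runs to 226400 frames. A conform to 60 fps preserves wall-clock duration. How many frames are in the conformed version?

Target frames = source frames × (target rate / source rate) = 226400 × (60)/(24000/1001) = 226400 × 1001/400 = 566566.

566566 frames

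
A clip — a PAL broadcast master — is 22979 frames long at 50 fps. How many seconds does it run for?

Running time = 22979 / (50) = 459.58 s.

459.58 seconds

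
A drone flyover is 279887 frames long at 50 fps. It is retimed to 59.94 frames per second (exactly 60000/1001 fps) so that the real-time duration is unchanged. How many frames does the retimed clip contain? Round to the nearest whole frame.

335529 frames

Frames at target rate = 279887 × (60000/1001) / (50) = 335864400/1001 ≈ 335528.871.
Nearest whole frame: 335529.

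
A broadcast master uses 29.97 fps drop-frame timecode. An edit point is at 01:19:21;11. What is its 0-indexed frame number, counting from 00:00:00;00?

142697

As if non-drop at 30 labels/s: (1 × 3600 + 19 × 60 + 21) × 30 + 11 = 142841.
Minute boundaries passed: 79; those not divisible by 10: 79 − 7 = 72; dropped labels = 2 × 72 = 144.
Actual frame index = 142841 − 144 = 142697.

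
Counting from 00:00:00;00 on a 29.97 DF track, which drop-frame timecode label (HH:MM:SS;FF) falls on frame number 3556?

Ten DF minutes hold 17982 frames, so frame 3556 lies in block 0 (frames 0–17981) with 3556 frames into that block.
The block's first minute is 1800 frames and the rest 1798 each; 3556 frames reaches minute 1, so 0 × 18 + 1 × 2 = 2 labels have been skipped so far.
Adding those back, label number 3556 + 2 = 3558 at 30 labels/s is 118 s + 18 f = 0 h 1 min 58 s frame 18, i.e. 00:01:58;18.

00:01:58;18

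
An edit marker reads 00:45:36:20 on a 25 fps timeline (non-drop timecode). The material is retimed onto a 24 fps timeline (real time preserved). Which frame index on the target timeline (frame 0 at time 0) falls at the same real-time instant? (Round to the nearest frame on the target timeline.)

frame 65683

Source frame index: (0×3600 + 45×60 + 36) × 25 + 20 = 68420.
Real time: 68420 / (25) = 13684/5 s.
Target frame: (13684/5) × (24) = 328416/5 ≈ 65683.200 → 65683.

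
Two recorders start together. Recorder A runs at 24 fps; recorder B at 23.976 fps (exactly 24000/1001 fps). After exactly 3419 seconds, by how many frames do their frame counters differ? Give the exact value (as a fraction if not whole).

6312/77 frames

A emits 24 × 3419 = 82056 frames; B emits 24000/1001 × 3419 = 6312000/77.
Difference = 6312/77 frames (≈ 81.9740); B is behind A.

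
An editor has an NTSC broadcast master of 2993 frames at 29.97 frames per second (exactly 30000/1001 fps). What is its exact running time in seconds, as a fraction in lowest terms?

Running time = 2993 ÷ (30000/1001) = 2993 × 1001/30000 = 2995993/30000 s.

2995993/30000 seconds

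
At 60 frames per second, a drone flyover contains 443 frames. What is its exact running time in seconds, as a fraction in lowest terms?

443/60 seconds

Running time = 443 ÷ (60) = 443 × 1/60 = 443/60 s.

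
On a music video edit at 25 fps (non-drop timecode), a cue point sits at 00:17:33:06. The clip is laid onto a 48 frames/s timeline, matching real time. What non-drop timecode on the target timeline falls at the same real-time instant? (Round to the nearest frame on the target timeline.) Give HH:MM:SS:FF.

Source frame index: (0×3600 + 17×60 + 33) × 25 + 6 = 26331.
Real time: 26331 / (25) = 26331/25 s.
Target frame: (26331/25) × (48) = 1263888/25 ≈ 50555.520 → 50556.
At 48 labels/s: frame 50556 → 00:17:33:12.

00:17:33:12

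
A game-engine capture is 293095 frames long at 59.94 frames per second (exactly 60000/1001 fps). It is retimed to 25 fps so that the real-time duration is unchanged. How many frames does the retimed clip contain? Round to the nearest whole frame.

122245 frames

Frames at target rate = 293095 × (25) / (60000/1001) = 58677619/480 ≈ 122245.040.
Nearest whole frame: 122245.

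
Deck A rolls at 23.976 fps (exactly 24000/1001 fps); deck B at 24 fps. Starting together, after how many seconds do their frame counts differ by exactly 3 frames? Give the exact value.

The gap grows by |24 − 24000/1001| = 24/1001 frames per second.
Time for a 3-frame gap: 3 ÷ (24/1001) = 125.125 s.

125.125 seconds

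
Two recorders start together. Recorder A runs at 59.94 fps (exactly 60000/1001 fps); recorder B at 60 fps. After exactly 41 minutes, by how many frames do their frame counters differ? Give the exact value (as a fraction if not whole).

147600/1001 frames

41 min = 2460 s.
A emits 60000/1001 × 2460 = 147600000/1001 frames; B emits 60 × 2460 = 147600.
Difference = 147600/1001 frames (≈ 147.4525); B is ahead of A.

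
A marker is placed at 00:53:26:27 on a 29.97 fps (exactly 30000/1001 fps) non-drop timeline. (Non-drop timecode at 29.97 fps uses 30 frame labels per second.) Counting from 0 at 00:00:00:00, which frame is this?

Total seconds to the label: (0 × 3600 + 53 × 60 + 26) = 3206.
Frame index = 3206 × 30 + 27 = 96207.

96207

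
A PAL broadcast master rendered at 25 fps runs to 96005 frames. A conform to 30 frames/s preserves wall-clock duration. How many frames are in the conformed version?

115206 frames

Target frames = source frames × (target rate / source rate) = 96005 × (30)/(25) = 96005 × 6/5 = 115206.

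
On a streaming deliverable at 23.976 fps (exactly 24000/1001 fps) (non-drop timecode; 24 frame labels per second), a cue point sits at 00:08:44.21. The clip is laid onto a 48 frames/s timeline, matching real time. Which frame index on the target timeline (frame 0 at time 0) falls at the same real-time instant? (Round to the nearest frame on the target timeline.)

Source frame index: (0×3600 + 8×60 + 44) × 24 + 21 = 12597.
Real time: 12597 / (24000/1001) = 4203199/8000 s.
Target frame: (4203199/8000) × (48) = 12609597/500 ≈ 25219.194 → 25219.

frame 25219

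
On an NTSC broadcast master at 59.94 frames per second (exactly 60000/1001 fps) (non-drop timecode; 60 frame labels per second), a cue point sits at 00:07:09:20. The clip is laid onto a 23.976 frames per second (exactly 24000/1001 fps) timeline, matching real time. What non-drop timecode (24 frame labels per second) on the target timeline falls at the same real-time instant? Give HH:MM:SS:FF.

00:07:09:08

Source frame index: (0×3600 + 7×60 + 9) × 60 + 20 = 25760.
Real time: 25760 / (60000/1001) = 161161/375 s.
Target frame: (161161/375) × (24000/1001) = 10304.
At 24 labels/s: frame 10304 → 00:07:09:08.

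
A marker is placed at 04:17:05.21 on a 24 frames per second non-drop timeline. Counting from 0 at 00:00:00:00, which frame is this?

Total seconds to the label: (4 × 3600 + 17 × 60 + 5) = 15425.
Frame index = 15425 × 24 + 21 = 370221.

370221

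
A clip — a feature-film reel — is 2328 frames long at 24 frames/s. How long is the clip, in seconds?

97 seconds

Running time = 2328 / (24) = 97 s.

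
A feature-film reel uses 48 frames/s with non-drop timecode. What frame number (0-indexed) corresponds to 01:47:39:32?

Total seconds to the label: (1 × 3600 + 47 × 60 + 39) = 6459.
Frame index = 6459 × 48 + 32 = 310064.

310064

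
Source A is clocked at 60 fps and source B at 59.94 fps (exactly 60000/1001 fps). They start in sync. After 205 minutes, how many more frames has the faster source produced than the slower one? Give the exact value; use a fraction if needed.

205 min = 12300 s.
A emits 60 × 12300 = 738000 frames; B emits 60000/1001 × 12300 = 738000000/1001.
Difference = 738000/1001 frames (≈ 737.2627); B is behind A.

738000/1001 frames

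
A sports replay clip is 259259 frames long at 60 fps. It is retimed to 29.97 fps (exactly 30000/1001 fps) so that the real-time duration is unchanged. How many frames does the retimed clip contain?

Target frames = source frames × (target rate / source rate) = 259259 × (30000/1001)/(60) = 259259 × 500/1001 = 129500.

129500 frames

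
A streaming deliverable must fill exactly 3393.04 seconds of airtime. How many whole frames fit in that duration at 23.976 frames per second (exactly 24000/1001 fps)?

Frames = 3393.04 × 24000/1001 = 11633280/143 ≈ 81351.6084.
Complete frames: 81351.

81351 frames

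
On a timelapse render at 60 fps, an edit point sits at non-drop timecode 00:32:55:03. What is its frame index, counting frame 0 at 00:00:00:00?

frame 118503

Total seconds to the label: (0 × 3600 + 32 × 60 + 55) = 1975.
Frame index = 1975 × 60 + 3 = 118503.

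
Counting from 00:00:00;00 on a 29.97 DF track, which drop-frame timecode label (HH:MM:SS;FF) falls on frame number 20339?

Each 10-minute DF block holds 10 × 60 × 30 − 9 × 2 = 17982 frames. 20339 ÷ 17982 → 1 full block, remainder 2357.
Within the partial block the first minute is 1800 frames and each further minute 1798, so 1 further minute boundary passed. Total skipped labels = 18 × 1 + 2 × 1 = 20.
Non-drop label index = 20339 + 20 = 20359; at 30 labels/s that is 00:11:18:19, i.e. DF 00:11:18;19.

00:11:18;19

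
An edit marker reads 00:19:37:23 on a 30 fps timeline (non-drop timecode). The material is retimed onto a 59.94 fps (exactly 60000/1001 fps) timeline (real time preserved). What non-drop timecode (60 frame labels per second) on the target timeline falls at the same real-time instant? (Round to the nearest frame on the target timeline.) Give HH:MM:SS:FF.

Source frame index: (0×3600 + 19×60 + 37) × 30 + 23 = 35333.
Real time: 35333 / (30) = 35333/30 s.
Target frame: (35333/30) × (60000/1001) = 70666000/1001 ≈ 70595.405 → 70595.
At 60 labels/s: frame 70595 → 00:19:36:35.

00:19:36:35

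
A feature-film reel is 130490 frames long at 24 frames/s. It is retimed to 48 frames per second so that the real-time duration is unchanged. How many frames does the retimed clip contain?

Target frames = source frames × (target rate / source rate) = 130490 × (48)/(24) = 130490 × 2 = 260980.

260980 frames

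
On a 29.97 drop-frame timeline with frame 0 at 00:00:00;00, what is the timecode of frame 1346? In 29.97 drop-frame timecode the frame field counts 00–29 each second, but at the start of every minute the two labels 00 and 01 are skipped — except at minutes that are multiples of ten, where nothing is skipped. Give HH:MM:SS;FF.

Each 10-minute DF block holds 10 × 60 × 30 − 9 × 2 = 17982 frames. 1346 ÷ 17982 → 0 full blocks, remainder 1346.
Within the partial block the first minute is 1800 frames and each further minute 1798, so 0 further minute boundaries passed. Total skipped labels = 18 × 0 + 2 × 0 = 0.
Non-drop label index = 1346 + 0 = 1346; at 30 labels/s that is 00:00:44:26, i.e. DF 00:00:44;26.

00:00:44;26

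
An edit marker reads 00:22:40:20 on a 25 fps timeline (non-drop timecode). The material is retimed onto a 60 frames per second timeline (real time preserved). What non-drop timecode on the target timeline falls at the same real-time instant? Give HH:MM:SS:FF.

Source frame index: (0×3600 + 22×60 + 40) × 25 + 20 = 34020.
Real time: 34020 / (25) = 6804/5 s.
Target frame: (6804/5) × (60) = 81648.
At 60 labels/s: frame 81648 → 00:22:40:48.

00:22:40:48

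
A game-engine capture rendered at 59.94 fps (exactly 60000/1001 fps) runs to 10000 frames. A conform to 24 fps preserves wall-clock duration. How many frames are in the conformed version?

Target frames = source frames × (target rate / source rate) = 10000 × (24)/(60000/1001) = 10000 × 1001/2500 = 4004.

4004 frames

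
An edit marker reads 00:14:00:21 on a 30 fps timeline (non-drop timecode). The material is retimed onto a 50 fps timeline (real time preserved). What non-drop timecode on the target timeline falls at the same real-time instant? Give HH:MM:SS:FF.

00:14:00:35

Source frame index: (0×3600 + 14×60 + 0) × 30 + 21 = 25221.
Real time: 25221 / (30) = 8407/10 s.
Target frame: (8407/10) × (50) = 42035.
At 50 labels/s: frame 42035 → 00:14:00:35.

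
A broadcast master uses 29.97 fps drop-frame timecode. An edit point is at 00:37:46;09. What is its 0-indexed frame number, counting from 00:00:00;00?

67921

As if non-drop at 30 labels/s: (0 × 3600 + 37 × 60 + 46) × 30 + 9 = 67989.
Minute boundaries passed: 37; those not divisible by 10: 37 − 3 = 34; dropped labels = 2 × 34 = 68.
Actual frame index = 67989 − 68 = 67921.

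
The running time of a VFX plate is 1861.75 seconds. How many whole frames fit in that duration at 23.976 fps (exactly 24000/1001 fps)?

44637 frames

Frames = 1861.75 × 24000/1001 = 4062000/91 ≈ 44637.3626.
Complete frames: 44637.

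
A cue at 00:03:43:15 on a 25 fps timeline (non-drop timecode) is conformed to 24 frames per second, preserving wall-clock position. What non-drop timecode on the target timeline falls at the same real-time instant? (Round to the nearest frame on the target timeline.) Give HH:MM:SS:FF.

00:03:43:14

Source frame index: (0×3600 + 3×60 + 43) × 25 + 15 = 5590.
Real time: 5590 / (25) = 1118/5 s.
Target frame: (1118/5) × (24) = 26832/5 ≈ 5366.400 → 5366.
At 24 labels/s: frame 5366 → 00:03:43:14.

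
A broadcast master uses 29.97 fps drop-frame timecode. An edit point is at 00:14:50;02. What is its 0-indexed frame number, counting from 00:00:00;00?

As if non-drop at 30 labels/s: (0 × 3600 + 14 × 60 + 50) × 30 + 2 = 26702.
Minute boundaries passed: 14; those not divisible by 10: 14 − 1 = 13; dropped labels = 2 × 13 = 26.
Actual frame index = 26702 − 26 = 26676.

26676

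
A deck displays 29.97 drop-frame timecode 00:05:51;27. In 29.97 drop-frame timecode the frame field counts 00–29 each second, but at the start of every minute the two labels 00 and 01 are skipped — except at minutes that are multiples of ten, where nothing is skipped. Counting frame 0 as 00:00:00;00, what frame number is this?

10547

As if non-drop at 30 labels/s: (0 × 3600 + 5 × 60 + 51) × 30 + 27 = 10557.
Minute boundaries passed: 5; those not divisible by 10: 5 − 0 = 5; dropped labels = 2 × 5 = 10.
Actual frame index = 10557 − 10 = 10547.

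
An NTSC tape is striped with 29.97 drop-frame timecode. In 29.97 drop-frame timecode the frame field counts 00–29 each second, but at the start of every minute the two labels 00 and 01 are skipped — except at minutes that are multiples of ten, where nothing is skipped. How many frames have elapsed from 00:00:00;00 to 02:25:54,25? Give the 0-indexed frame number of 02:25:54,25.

262383

As if non-drop at 30 labels/s: (2 × 3600 + 25 × 60 + 54) × 30 + 25 = 262645.
Minute boundaries passed: 145; those not divisible by 10: 145 − 14 = 131; dropped labels = 2 × 131 = 262.
Actual frame index = 262645 − 262 = 262383.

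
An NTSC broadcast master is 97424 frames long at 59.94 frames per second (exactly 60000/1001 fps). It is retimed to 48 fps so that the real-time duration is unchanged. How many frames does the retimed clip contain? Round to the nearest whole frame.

Frames at target rate = 97424 × (48) / (60000/1001) = 48760712/625 ≈ 78017.139.
Nearest whole frame: 78017.

78017 frames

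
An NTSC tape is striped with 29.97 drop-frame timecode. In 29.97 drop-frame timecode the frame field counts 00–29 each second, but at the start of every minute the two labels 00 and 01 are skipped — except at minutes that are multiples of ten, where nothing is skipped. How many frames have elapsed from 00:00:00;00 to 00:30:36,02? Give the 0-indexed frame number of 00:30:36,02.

As if non-drop at 30 labels/s: (0 × 3600 + 30 × 60 + 36) × 30 + 2 = 55082.
Minute boundaries passed: 30; those not divisible by 10: 30 − 3 = 27; dropped labels = 2 × 27 = 54.
Actual frame index = 55082 − 54 = 55028.

55028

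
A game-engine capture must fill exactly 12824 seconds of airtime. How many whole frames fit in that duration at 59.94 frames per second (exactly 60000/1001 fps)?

Frames = 12824 × 60000/1001 = 109920000/143 ≈ 768671.3287.
Complete frames: 768671.

768671 frames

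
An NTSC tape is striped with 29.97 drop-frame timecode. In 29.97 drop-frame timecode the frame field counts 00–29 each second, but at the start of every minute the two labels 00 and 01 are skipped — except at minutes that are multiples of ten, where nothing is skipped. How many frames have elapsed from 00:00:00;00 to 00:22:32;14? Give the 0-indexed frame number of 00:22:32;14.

As if non-drop at 30 labels/s: (0 × 3600 + 22 × 60 + 32) × 30 + 14 = 40574.
Minute boundaries passed: 22; those not divisible by 10: 22 − 2 = 20; dropped labels = 2 × 20 = 40.
Actual frame index = 40574 − 40 = 40534.

40534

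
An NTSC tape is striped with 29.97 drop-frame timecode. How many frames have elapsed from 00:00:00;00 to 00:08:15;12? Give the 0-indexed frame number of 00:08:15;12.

As if non-drop at 30 labels/s: (0 × 3600 + 8 × 60 + 15) × 30 + 12 = 14862.
Minute boundaries passed: 8; those not divisible by 10: 8 − 0 = 8; dropped labels = 2 × 8 = 16.
Actual frame index = 14862 − 16 = 14846.

14846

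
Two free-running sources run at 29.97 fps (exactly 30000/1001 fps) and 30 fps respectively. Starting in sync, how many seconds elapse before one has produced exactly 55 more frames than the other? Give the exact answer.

11011/6 seconds

The gap grows by |30 − 30000/1001| = 30/1001 frames per second.
Time for a 55-frame gap: 55 ÷ (30/1001) = 11011/6 s.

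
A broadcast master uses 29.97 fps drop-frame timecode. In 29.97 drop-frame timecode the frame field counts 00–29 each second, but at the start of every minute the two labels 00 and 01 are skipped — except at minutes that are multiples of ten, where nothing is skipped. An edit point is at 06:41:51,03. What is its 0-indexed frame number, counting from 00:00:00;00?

722611

Complete 10-minute blocks: 40, each 17982 frames → 719280.
Remaining 1 whole minute in the current block: 1800 + 0 × 1798 = 1800 frames.
Within the current minute: 51 × 30 + 3 − 2 = 1531 (labels ;00/;01 skipped at this minute). Total = 719280 + 1800 + 1531 = 722611.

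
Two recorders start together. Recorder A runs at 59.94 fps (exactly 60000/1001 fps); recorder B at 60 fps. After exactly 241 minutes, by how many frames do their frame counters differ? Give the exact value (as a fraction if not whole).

867600/1001 frames

241 min = 14460 s.
A emits 60000/1001 × 14460 = 867600000/1001 frames; B emits 60 × 14460 = 867600.
Difference = 867600/1001 frames (≈ 866.7333); B is ahead of A.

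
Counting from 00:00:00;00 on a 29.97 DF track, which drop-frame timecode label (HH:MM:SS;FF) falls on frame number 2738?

00:01:31;10

Each 10-minute DF block holds 10 × 60 × 30 − 9 × 2 = 17982 frames. 2738 ÷ 17982 → 0 full blocks, remainder 2738.
Within the partial block the first minute is 1800 frames and each further minute 1798, so 1 further minute boundary passed. Total skipped labels = 18 × 0 + 2 × 1 = 2.
Non-drop label index = 2738 + 2 = 2740; at 30 labels/s that is 00:01:31:10, i.e. DF 00:01:31;10.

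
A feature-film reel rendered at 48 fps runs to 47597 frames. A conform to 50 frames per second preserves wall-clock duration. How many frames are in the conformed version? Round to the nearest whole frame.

49580 frames

Frames at target rate = 47597 × (50) / (48) = 1189925/24 ≈ 49580.208.
Nearest whole frame: 49580.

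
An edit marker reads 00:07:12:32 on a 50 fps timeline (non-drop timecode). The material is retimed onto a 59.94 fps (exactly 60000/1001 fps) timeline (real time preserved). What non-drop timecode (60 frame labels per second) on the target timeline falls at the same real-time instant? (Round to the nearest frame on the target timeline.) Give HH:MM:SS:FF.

00:07:12:12

Source frame index: (0×3600 + 7×60 + 12) × 50 + 32 = 21632.
Real time: 21632 / (50) = 10816/25 s.
Target frame: (10816/25) × (60000/1001) = 1996800/77 ≈ 25932.468 → 25932.
At 60 labels/s: frame 25932 → 00:07:12:12.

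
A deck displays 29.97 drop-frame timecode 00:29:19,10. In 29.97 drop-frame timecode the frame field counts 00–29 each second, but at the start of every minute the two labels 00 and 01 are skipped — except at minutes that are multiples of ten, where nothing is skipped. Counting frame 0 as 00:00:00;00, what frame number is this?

52726

Complete 10-minute blocks: 2, each 17982 frames → 35964.
Remaining 9 whole minutes in the current block: 1800 + 8 × 1798 = 16184 frames.
Within the current minute: 19 × 30 + 10 − 2 = 578 (labels ;00/;01 skipped at this minute). Total = 35964 + 16184 + 578 = 52726.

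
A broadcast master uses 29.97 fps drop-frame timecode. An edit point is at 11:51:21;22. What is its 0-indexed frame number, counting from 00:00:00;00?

Complete 10-minute blocks: 71, each 17982 frames → 1276722.
Remaining 1 whole minute in the current block: 1800 + 0 × 1798 = 1800 frames.
Within the current minute: 21 × 30 + 22 − 2 = 650 (labels ;00/;01 skipped at this minute). Total = 1276722 + 1800 + 650 = 1279172.

1279172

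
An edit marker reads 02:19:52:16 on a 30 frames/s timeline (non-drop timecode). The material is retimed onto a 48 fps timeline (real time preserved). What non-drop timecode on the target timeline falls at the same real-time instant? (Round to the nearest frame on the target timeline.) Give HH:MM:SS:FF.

Source frame index: (2×3600 + 19×60 + 52) × 30 + 16 = 251776.
Real time: 251776 / (30) = 125888/15 s.
Target frame: (125888/15) × (48) = 2014208/5 ≈ 402841.600 → 402842.
At 48 labels/s: frame 402842 → 02:19:52:26.

02:19:52:26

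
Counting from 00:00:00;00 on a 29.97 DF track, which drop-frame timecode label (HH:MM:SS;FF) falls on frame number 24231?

00:13:28;15

Ten DF minutes hold 17982 frames, so frame 24231 lies in block 1 (frames 17982–35963) with 6249 frames into that block.
The block's first minute is 1800 frames and the rest 1798 each; 6249 frames reaches minute 3, so 1 × 18 + 3 × 2 = 24 labels have been skipped so far.
Adding those back, label number 24231 + 24 = 24255 at 30 labels/s is 808 s + 15 f = 0 h 13 min 28 s frame 15, i.e. 00:13:28;15.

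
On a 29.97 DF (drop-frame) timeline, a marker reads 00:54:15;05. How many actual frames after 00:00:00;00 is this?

Complete 10-minute blocks: 5, each 17982 frames → 89910.
Remaining 4 whole minutes in the current block: 1800 + 3 × 1798 = 7194 frames.
Within the current minute: 15 × 30 + 5 − 2 = 453 (labels ;00/;01 skipped at this minute). Total = 89910 + 7194 + 453 = 97557.

97557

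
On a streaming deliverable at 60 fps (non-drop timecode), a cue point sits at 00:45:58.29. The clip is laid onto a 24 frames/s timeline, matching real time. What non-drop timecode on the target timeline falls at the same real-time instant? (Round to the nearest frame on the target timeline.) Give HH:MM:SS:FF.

00:45:58:12

Source frame index: (0×3600 + 45×60 + 58) × 60 + 29 = 165509.
Real time: 165509 / (60) = 165509/60 s.
Target frame: (165509/60) × (24) = 331018/5 ≈ 66203.600 → 66204.
At 24 labels/s: frame 66204 → 00:45:58:12.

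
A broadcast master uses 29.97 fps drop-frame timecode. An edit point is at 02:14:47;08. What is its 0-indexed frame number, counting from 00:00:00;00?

242376

Complete 10-minute blocks: 13, each 17982 frames → 233766.
Remaining 4 whole minutes in the current block: 1800 + 3 × 1798 = 7194 frames.
Within the current minute: 47 × 30 + 8 − 2 = 1416 (labels ;00/;01 skipped at this minute). Total = 233766 + 7194 + 1416 = 242376.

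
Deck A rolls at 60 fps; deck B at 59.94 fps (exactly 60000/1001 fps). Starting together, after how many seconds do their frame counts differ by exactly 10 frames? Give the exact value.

The gap grows by |60000/1001 − 60| = 60/1001 frames per second.
Time for a 10-frame gap: 10 ÷ (60/1001) = 1001/6 s.

1001/6 seconds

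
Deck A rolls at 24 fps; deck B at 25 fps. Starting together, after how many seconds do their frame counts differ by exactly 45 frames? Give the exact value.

45 seconds

The gap grows by |25 − 24| = 1 frame per second.
Time for a 45-frame gap: 45 ÷ (1) = 45 s.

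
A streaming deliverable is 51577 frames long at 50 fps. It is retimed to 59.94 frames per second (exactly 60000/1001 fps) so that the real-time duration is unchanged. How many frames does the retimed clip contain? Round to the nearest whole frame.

61831 frames

Frames at target rate = 51577 × (60000/1001) / (50) = 61892400/1001 ≈ 61830.569.
Nearest whole frame: 61831.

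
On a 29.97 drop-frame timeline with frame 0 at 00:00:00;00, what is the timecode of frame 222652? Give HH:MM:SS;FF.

Each 10-minute DF block holds 10 × 60 × 30 − 9 × 2 = 17982 frames. 222652 ÷ 17982 → 12 full blocks, remainder 6868.
Within the partial block the first minute is 1800 frames and each further minute 1798, so 3 further minute boundaries passed. Total skipped labels = 18 × 12 + 2 × 3 = 222.
Non-drop label index = 222652 + 222 = 222874; at 30 labels/s that is 02:03:49:04, i.e. DF 02:03:49;04.

02:03:49;04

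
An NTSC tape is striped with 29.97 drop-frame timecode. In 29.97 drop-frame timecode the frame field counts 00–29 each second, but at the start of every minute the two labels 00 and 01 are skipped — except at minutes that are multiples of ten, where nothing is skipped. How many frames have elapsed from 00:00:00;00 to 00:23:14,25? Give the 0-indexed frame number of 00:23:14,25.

Complete 10-minute blocks: 2, each 17982 frames → 35964.
Remaining 3 whole minutes in the current block: 1800 + 2 × 1798 = 5396 frames.
Within the current minute: 14 × 30 + 25 − 2 = 443 (labels ;00/;01 skipped at this minute). Total = 35964 + 5396 + 443 = 41803.

41803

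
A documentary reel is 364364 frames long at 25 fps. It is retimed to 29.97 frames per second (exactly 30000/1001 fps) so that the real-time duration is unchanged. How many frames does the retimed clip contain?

Target frames = source frames × (target rate / source rate) = 364364 × (30000/1001)/(25) = 364364 × 1200/1001 = 436800.

436800 frames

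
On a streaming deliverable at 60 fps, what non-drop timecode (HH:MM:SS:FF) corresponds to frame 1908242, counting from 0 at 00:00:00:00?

08:50:04:02

1908242 ÷ 60 = 31804 full seconds, remainder 2 frames.
31804 s = 8 h 50 min 4 s.
Timecode: 08:50:04:02.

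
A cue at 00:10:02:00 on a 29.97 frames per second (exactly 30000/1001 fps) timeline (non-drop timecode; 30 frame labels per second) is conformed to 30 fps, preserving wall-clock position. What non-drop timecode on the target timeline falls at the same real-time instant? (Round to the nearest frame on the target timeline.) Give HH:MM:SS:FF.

00:10:02:18

Source frame index: (0×3600 + 10×60 + 2) × 30 + 0 = 18060.
Real time: 18060 / (30000/1001) = 301301/500 s.
Target frame: (301301/500) × (30) = 903903/50 ≈ 18078.060 → 18078.
At 30 labels/s: frame 18078 → 00:10:02:18.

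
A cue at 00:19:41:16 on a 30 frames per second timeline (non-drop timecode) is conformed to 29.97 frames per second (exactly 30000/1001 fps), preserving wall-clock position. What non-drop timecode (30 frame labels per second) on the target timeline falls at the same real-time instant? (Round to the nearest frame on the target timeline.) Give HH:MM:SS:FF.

Source frame index: (0×3600 + 19×60 + 41) × 30 + 16 = 35446.
Real time: 35446 / (30) = 17723/15 s.
Target frame: (17723/15) × (30000/1001) = 35446000/1001 ≈ 35410.589 → 35411.
At 30 labels/s: frame 35411 → 00:19:40:11.

00:19:40:11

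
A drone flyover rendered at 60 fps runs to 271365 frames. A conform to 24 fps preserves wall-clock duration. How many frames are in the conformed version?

108546 frames

Target frames = source frames × (target rate / source rate) = 271365 × (24)/(60) = 271365 × 2/5 = 108546.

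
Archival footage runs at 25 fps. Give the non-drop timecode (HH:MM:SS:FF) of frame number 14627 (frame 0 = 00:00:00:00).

14627 ÷ 25 = 585 full seconds, remainder 2 frames.
585 s = 0 h 9 min 45 s.
Timecode: 00:09:45:02.

00:09:45:02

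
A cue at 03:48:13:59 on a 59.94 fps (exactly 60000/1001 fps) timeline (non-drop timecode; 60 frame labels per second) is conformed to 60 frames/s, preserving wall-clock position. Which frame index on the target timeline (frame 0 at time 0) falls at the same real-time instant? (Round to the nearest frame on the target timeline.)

Source frame index: (3×3600 + 48×60 + 13) × 60 + 59 = 821639.
Real time: 821639 / (60000/1001) = 822460639/60000 s.
Target frame: (822460639/60000) × (60) = 822460639/1000 ≈ 822460.639 → 822461.

frame 822461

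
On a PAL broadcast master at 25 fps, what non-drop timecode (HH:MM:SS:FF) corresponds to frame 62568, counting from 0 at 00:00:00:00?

00:41:42:18

62568 ÷ 25 = 2502 full seconds, remainder 18 frames.
2502 s = 0 h 41 min 42 s.
Timecode: 00:41:42:18.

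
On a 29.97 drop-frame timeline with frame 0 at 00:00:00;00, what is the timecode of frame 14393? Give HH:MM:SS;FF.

00:08:00;09

Each 10-minute DF block holds 10 × 60 × 30 − 9 × 2 = 17982 frames. 14393 ÷ 17982 → 0 full blocks, remainder 14393.
Within the partial block the first minute is 1800 frames and each further minute 1798, so 8 further minute boundaries passed. Total skipped labels = 18 × 0 + 2 × 8 = 16.
Non-drop label index = 14393 + 16 = 14409; at 30 labels/s that is 00:08:00:09, i.e. DF 00:08:00;09.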